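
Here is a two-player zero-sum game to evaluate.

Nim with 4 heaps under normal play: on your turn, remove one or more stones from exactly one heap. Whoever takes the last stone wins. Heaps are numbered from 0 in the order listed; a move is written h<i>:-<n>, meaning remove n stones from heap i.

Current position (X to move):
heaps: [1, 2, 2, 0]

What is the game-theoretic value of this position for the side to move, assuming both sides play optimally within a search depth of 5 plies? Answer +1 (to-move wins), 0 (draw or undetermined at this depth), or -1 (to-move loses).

value((1,2,2,0), X) = +1

[(1,2,2,0)] X move#1: h0:-1:+1/(0,2,2,0)*, h1:-1:-1/(1,1,2,0), h1:-2:-1/(1,0,2,0), h2:-1:-1/(1,2,1,0), h2:-2:-1/(1,2,0,0)
[(0,2,2,0)] O move#2: h1:-1:-1/(0,1,2,0)*, h1:-2:-1/(0,0,2,0), h2:-1:-1/(0,2,1,0), h2:-2:-1/(0,2,0,0)
[(0,1,2,0)] X move#3: h1:-1:-1/(0,0,2,0), h2:-1:+1/(0,1,1,0)*, h2:-2:-1/(0,1,0,0)
[(0,1,1,0)] O move#4: h1:-1:-1/(0,0,1,0)*, h2:-1:-1/(0,1,0,0)
[(0,0,1,0)] X move#5: h2:-1:+1/(0,0,0,0)*
[(0,0,0,0)] end (terminal -1, O#6); searched (1,2,2,0) to 5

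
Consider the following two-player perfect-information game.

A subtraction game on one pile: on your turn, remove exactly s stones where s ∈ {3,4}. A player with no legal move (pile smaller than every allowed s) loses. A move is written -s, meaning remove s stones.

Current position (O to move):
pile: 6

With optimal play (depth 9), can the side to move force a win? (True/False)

[6] O move#1: -3:-1/3, -4:+1/2*
[2] end (terminal -1, X#2); searched 6 to 9

O winning at [6]: True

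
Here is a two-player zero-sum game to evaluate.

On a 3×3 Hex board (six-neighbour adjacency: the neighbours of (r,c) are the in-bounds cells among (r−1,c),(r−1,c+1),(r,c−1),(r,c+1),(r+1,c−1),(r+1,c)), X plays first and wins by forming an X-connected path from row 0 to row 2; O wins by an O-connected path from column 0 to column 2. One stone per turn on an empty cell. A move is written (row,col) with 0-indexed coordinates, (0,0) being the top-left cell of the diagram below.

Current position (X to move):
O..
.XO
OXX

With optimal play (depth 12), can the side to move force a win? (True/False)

p1 X@[O../.XO/OXX]: (0,1)[OX./.XO/OXX]+1* (0,2)[O.X/.XO/OXX]+1 (1,0)[O../XXO/OXX]+1
p2 O@[OX./.XO/OXX] terminal -1; root [O../.XO/OXX] d12

X winning at [O../.XO/OXX]: True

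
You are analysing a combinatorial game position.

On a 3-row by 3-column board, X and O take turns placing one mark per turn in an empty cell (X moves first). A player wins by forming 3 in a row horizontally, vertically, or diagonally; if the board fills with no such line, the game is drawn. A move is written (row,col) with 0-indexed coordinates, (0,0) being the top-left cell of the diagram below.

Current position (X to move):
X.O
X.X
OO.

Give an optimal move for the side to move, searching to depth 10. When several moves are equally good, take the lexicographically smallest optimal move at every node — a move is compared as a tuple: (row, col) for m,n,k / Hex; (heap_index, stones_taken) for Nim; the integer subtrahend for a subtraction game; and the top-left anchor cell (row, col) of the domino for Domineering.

ply 1, X at X.O/X.X/OO. | (0,1)=-1→XXO/X.X/OO.; (1,1)=+1→X.O/XXX/OO.*; (2,2)=-1→X.O/X.X/OOX
ply 2: X.O/XXX/OO. is terminal -1 (O); from X.O/X.X/OO. depth 10

X's best at [X.O/X.X/OO.]: (1,1)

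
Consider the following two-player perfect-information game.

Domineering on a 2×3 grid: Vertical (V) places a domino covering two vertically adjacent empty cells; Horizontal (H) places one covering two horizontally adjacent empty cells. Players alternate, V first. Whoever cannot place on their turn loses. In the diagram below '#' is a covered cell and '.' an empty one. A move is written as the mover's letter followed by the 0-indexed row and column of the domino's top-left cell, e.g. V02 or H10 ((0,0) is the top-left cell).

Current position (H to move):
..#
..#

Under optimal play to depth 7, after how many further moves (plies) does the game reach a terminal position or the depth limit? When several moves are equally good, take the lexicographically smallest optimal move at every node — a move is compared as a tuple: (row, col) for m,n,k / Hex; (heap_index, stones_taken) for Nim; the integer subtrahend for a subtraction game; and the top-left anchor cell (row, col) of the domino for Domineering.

ply 1, H at ..#/..# | H00=+1→###/..#*; H10=+1→..#/###
ply 2: ###/..# is terminal -1 (V); from ..#/..# depth 7

PV length from [..#/..#]: 1 ply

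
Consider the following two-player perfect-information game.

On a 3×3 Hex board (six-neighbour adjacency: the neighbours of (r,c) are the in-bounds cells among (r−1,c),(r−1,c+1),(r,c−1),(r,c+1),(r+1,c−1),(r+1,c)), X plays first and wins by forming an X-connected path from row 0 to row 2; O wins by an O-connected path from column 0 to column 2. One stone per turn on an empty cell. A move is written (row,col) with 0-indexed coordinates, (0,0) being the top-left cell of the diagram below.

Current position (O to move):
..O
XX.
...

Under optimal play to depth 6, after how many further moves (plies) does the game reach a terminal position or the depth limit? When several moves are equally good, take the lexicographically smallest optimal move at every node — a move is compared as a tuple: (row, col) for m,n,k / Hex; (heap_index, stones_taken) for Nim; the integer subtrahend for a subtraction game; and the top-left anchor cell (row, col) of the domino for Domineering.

PV length from [..O/XX./...]: 4 plies

[..O/XX./...] O move#1: (0,0):-1/O.O/XX./...*, (0,1):-1/.OO/XX./..., (1,2):-1/..O/XXO/..., (2,0):-1/..O/XX./O.., (2,1):-1/..O/XX./.O., (2,2):-1/..O/XX./..O
[O.O/XX./...] X move#2: (0,1):+1/OXO/XX./...*, (1,2):-1/O.O/XXX/..., (2,0):-1/O.O/XX./X.., (2,1):-1/O.O/XX./.X., (2,2):-1/O.O/XX./..X
[OXO/XX./...] O move#3: (1,2):-1/OXO/XXO/...*, (2,0):-1/OXO/XX./O.., (2,1):-1/OXO/XX./.O., (2,2):-1/OXO/XX./..O
[OXO/XXO/...] X move#4: (2,0):+1/OXO/XXO/X..*, (2,1):+1/OXO/XXO/.X., (2,2):+1/OXO/XXO/..X
[OXO/XXO/X..] end (terminal -1, O#5); searched ..O/XX./... to 6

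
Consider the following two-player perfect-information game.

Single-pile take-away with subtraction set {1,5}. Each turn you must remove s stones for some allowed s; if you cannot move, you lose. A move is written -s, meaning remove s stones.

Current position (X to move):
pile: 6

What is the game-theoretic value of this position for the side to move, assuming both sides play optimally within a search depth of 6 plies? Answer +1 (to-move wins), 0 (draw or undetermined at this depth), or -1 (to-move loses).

value(6, X) = -1

ply 1, X at 6 | -1=-1→5*; -5=-1→1
ply 2, O at 5 | -1=+1→4*; -5=+1→0
ply 3, X at 4 | -1=-1→3*
ply 4, O at 3 | -1=+1→2*
ply 5, X at 2 | -1=-1→1*
ply 6, O at 1 | -1=+1→0*
ply 7: 0 is terminal -1 (X); from 6 depth 6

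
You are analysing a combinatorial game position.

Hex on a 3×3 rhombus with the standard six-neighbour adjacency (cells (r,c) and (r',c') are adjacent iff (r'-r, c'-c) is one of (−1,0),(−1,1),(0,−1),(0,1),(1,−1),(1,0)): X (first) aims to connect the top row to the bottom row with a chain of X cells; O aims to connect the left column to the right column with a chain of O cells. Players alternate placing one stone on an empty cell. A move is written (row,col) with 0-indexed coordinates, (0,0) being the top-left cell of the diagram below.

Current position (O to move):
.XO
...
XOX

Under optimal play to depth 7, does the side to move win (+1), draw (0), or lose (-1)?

p1 O@[.XO/.../XOX]: (0,0)[OXO/.../XOX]-1* (1,0)[.XO/O../XOX]-1 (1,1)[.XO/.O./XOX]-1 (1,2)[.XO/..O/XOX]-1
p2 X@[OXO/.../XOX]: (1,0)[OXO/X../XOX]+1* (1,1)[OXO/.X./XOX]+1 (1,2)[OXO/..X/XOX]+1
p3 O@[OXO/X../XOX] terminal -1; root [.XO/.../XOX] d7

value(.XO/.../XOX, O) = -1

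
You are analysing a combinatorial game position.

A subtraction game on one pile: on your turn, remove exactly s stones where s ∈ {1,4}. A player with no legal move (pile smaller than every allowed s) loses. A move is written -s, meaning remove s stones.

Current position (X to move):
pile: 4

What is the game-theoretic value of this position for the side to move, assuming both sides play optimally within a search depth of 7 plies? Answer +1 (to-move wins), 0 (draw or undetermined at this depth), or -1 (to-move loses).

ply 1, X at 4 | -1=-1→3; -4=+1→0*
ply 2: 0 is terminal -1 (O); from 4 depth 7

value(4, X) = +1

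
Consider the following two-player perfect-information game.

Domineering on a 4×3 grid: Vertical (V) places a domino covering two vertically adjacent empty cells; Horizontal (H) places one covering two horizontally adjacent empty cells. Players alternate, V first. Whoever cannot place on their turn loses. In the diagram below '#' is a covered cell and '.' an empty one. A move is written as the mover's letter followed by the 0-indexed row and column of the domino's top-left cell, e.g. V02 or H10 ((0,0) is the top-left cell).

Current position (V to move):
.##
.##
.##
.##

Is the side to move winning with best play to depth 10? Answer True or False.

p1 V@[.##/.##/.##/.##]: V00[###/###/.##/.##]+1* V10[.##/###/###/.##]+1 V20[.##/.##/###/###]+1
p2 H@[###/###/.##/.##] terminal -1; root [.##/.##/.##/.##] d10

V winning at [.##/.##/.##/.##]: True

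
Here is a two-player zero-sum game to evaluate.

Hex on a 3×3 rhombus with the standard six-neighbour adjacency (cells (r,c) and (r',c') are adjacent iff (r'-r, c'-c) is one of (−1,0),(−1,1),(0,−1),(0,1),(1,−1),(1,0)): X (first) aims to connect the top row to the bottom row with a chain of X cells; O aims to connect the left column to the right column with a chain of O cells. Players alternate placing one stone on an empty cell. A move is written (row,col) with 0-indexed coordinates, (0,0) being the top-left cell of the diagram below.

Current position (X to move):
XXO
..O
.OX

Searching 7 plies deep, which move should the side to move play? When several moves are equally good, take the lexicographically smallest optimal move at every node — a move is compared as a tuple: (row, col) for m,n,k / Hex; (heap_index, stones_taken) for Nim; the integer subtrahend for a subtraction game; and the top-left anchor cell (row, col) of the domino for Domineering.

X's best at [XXO/..O/.OX]: (2,0)

[XXO/..O/.OX] X move#1: (1,0):-1/XXO/X.O/.OX, (1,1):-1/XXO/.XO/.OX, (2,0):+1/XXO/..O/XOX*
[XXO/..O/XOX] O move#2: (1,0):-1/XXO/O.O/XOX*, (1,1):-1/XXO/.OO/XOX
[XXO/O.O/XOX] X move#3: (1,1):+1/XXO/OXO/XOX*
[XXO/OXO/XOX] end (terminal -1, O#4); searched XXO/..O/.OX to 7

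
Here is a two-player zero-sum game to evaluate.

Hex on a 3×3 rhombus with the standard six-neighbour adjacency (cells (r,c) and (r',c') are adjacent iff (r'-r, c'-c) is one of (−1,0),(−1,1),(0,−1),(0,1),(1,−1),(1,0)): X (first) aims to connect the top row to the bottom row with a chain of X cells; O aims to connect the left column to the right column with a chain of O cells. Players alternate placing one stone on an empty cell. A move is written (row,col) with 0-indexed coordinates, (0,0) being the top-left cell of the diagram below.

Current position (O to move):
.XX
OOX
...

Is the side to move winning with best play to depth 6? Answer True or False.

ply 1, O at .XX/OOX/... | (0,0)=-1→OXX/OOX/...*; (2,0)=-1→.XX/OOX/O..; (2,1)=-1→.XX/OOX/.O.; (2,2)=-1→.XX/OOX/..O
ply 2, X at OXX/OOX/... | (2,0)=+1→OXX/OOX/X..*; (2,1)=+1→OXX/OOX/.X.; (2,2)=+1→OXX/OOX/..X
ply 3, O at OXX/OOX/X.. | (2,1)=-1→OXX/OOX/XO.*; (2,2)=-1→OXX/OOX/X.O
ply 4, X at OXX/OOX/XO. | (2,2)=+1→OXX/OOX/XOX*
ply 5: OXX/OOX/XOX is terminal -1 (O); from .XX/OOX/... depth 6

O winning at [.XX/OOX/...]: False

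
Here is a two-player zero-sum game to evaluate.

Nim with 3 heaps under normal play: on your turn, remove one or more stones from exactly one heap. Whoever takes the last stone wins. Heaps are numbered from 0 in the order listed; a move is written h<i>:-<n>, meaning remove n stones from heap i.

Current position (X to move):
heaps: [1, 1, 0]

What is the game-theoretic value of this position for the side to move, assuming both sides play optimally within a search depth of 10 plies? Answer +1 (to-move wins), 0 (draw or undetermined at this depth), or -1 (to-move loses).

value((1,1,0), X) = -1

[(1,1,0)] X move#1: h0:-1:-1/(0,1,0)*, h1:-1:-1/(1,0,0)
[(0,1,0)] O move#2: h1:-1:+1/(0,0,0)*
[(0,0,0)] end (terminal -1, X#3); searched (1,1,0) to 10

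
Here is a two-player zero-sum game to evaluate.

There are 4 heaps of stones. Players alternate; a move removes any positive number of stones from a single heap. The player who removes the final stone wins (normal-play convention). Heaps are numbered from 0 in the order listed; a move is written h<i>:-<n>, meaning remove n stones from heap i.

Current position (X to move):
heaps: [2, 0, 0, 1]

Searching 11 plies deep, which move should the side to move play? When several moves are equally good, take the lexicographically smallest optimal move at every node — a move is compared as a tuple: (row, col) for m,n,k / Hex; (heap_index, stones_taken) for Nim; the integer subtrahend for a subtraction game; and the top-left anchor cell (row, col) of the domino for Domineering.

X's best at [(2,0,0,1)]: h0:-1

p1 X@[(2,0,0,1)]: h0:-1[(1,0,0,1)]+1* h0:-2[(0,0,0,1)]-1 h3:-1[(2,0,0,0)]-1
p2 O@[(1,0,0,1)]: h0:-1[(0,0,0,1)]-1* h3:-1[(1,0,0,0)]-1
p3 X@[(0,0,0,1)]: h3:-1[(0,0,0,0)]+1*
p4 O@[(0,0,0,0)] terminal -1; root [(2,0,0,1)] d11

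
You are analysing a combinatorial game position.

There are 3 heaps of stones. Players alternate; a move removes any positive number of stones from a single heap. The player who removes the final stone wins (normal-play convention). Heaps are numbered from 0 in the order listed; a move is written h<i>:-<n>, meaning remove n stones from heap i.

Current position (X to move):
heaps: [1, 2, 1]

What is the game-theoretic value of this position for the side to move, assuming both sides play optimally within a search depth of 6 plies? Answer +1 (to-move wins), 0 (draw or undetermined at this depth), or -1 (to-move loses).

ply 1, X at (1,2,1) | h0:-1=-1→(0,2,1); h1:-1=-1→(1,1,1); h1:-2=+1→(1,0,1)*; h2:-1=-1→(1,2,0)
ply 2, O at (1,0,1) | h0:-1=-1→(0,0,1)*; h2:-1=-1→(1,0,0)
ply 3, X at (0,0,1) | h2:-1=+1→(0,0,0)*
ply 4: (0,0,0) is terminal -1 (O); from (1,2,1) depth 6

value((1,2,1), X) = +1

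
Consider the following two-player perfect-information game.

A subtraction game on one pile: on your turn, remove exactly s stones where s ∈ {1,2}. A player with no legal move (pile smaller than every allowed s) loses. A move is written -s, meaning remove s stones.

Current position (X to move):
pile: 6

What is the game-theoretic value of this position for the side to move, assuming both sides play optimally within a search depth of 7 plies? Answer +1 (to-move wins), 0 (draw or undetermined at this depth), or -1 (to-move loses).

ply 1, X at 6 | -1=-1→5*; -2=-1→4
ply 2, O at 5 | -1=-1→4; -2=+1→3*
ply 3, X at 3 | -1=-1→2*; -2=-1→1
ply 4, O at 2 | -1=-1→1; -2=+1→0*
ply 5: 0 is terminal -1 (X); from 6 depth 7

value(6, X) = -1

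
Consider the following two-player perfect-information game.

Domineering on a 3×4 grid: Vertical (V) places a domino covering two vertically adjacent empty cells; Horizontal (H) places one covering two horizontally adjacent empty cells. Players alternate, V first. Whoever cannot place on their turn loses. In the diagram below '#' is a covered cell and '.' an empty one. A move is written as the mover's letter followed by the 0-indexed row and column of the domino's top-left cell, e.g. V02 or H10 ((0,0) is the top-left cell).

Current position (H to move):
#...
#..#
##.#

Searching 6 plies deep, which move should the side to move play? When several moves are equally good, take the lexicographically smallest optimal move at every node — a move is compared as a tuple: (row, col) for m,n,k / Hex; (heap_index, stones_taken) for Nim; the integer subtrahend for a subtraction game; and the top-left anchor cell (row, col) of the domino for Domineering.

H's best at [#.../#..#/##.#]: H11

[#.../#..#/##.#] H move#1: H01:-1/###./#..#/##.#, H02:-1/#.##/#..#/##.#, H11:+1/#.../####/##.#*
[#.../####/##.#] end (terminal -1, V#2); searched #.../#..#/##.# to 6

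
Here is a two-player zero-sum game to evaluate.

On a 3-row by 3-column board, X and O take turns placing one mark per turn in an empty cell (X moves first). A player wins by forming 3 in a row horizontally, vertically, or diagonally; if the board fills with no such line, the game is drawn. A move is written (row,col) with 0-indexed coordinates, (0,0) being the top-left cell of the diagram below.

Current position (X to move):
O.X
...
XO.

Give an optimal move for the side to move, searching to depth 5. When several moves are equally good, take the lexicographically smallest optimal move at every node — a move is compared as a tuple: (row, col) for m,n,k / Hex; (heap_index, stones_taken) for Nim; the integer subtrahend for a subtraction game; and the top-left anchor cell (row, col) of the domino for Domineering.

X's best at [O.X/.../XO.]: (1,1)

ply 1, X at O.X/.../XO. | (0,1)=+0→OXX/.../XO.; (1,0)=-1→O.X/X../XO.; (1,1)=+1→O.X/.X./XO.*; (1,2)=+1→O.X/..X/XO.; (2,2)=+1→O.X/.../XOX
ply 2: O.X/.X./XO. is terminal -1 (O); from O.X/.../XO. depth 5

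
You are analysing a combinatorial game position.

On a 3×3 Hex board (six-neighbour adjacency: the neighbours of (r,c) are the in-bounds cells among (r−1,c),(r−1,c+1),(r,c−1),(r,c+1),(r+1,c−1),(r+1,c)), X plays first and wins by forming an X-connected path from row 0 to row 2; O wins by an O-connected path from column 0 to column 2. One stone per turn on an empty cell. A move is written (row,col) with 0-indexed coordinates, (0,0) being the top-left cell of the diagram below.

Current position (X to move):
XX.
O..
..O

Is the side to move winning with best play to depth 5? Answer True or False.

[XX./O../..O] X move#1: (0,2):-1/XXX/O../..O, (1,1):+1/XX./OX./..O*, (1,2):-1/XX./O.X/..O, (2,0):-1/XX./O../X.O, (2,1):-1/XX./O../.XO
[XX./OX./..O] O move#2: (0,2):-1/XXO/OX./..O*, (1,2):-1/XX./OXO/..O, (2,0):-1/XX./OX./O.O, (2,1):-1/XX./OX./.OO
[XXO/OX./..O] X move#3: (1,2):+1/XXO/OXX/..O*, (2,0):+1/XXO/OX./X.O, (2,1):+1/XXO/OX./.XO
[XXO/OXX/..O] O move#4: (2,0):-1/XXO/OXX/O.O*, (2,1):-1/XXO/OXX/.OO
[XXO/OXX/O.O] X move#5: (2,1):+1/XXO/OXX/OXO*
[XXO/OXX/OXO] end (terminal -1, O#6); searched XX./O../..O to 5

X winning at [XX./O../..O]: True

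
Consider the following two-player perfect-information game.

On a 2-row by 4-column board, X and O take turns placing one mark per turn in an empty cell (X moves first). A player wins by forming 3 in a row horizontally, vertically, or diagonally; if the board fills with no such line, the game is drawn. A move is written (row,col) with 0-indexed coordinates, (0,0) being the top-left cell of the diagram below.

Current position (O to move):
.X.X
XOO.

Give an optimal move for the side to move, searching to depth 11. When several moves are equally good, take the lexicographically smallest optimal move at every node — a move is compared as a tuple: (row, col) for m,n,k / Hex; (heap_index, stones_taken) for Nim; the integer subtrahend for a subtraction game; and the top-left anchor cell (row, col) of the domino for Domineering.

[.X.X/XOO.] O move#1: (0,0):-1/OX.X/XOO., (0,2):+0/.XOX/XOO., (1,3):+1/.X.X/XOOO*
[.X.X/XOOO] end (terminal -1, X#2); searched .X.X/XOO. to 11

O's best at [.X.X/XOO.]: (1,3)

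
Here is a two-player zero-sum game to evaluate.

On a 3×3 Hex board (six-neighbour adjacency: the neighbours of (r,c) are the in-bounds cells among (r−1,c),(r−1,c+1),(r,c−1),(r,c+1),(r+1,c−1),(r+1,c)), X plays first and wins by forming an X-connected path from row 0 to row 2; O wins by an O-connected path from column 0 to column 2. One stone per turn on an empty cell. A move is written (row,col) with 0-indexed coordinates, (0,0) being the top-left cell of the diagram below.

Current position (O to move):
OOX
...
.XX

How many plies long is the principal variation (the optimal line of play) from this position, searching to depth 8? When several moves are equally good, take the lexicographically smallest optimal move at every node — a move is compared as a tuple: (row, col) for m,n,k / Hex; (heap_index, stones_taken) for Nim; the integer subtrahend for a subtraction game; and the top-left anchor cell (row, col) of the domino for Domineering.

PV length from [OOX/.../.XX]: 2 plies

[OOX/.../.XX] O move#1: (1,0):-1/OOX/O../.XX*, (1,1):-1/OOX/.O./.XX, (1,2):-1/OOX/..O/.XX, (2,0):-1/OOX/.../OXX
[OOX/O../.XX] X move#2: (1,1):+1/OOX/OX./.XX*, (1,2):+1/OOX/O.X/.XX, (2,0):+1/OOX/O../XXX
[OOX/OX./.XX] end (terminal -1, O#3); searched OOX/.../.XX to 8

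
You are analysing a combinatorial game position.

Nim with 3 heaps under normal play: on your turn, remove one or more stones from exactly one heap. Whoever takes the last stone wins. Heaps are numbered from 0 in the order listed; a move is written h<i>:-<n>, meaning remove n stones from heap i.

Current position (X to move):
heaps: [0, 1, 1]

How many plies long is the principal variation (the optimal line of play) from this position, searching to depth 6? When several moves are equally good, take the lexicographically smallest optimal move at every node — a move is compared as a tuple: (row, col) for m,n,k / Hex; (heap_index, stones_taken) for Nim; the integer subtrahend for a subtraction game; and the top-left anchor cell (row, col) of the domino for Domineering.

ply 1, X at (0,1,1) | h1:-1=-1→(0,0,1)*; h2:-1=-1→(0,1,0)
ply 2, O at (0,0,1) | h2:-1=+1→(0,0,0)*
ply 3: (0,0,0) is terminal -1 (X); from (0,1,1) depth 6

PV length from [(0,1,1)]: 2 plies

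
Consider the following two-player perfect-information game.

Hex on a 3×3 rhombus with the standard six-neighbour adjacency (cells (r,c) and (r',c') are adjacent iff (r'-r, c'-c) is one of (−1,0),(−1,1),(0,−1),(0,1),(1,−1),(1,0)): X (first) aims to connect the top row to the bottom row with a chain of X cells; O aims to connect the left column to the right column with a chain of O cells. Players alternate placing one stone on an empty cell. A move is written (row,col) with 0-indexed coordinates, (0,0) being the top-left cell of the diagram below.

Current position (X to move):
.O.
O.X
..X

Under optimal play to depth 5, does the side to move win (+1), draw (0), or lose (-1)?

value(.O./O.X/..X, X) = +1

ply 1, X at .O./O.X/..X | (0,0)=-1→XO./O.X/..X; (0,2)=+1→.OX/O.X/..X*; (1,1)=-1→.O./OXX/..X; (2,0)=-1→.O./O.X/X.X; (2,1)=-1→.O./O.X/.XX
ply 2: .OX/O.X/..X is terminal -1 (O); from .O./O.X/..X depth 5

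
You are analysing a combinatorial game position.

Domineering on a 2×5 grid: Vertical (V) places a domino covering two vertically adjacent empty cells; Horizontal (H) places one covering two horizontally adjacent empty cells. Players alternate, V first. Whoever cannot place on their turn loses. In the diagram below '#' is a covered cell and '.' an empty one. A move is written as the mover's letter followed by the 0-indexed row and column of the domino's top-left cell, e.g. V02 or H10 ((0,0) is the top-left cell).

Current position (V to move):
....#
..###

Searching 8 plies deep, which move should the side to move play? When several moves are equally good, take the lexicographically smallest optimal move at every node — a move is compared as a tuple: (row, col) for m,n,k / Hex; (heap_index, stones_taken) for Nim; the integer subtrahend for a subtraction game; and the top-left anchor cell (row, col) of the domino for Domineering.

ply 1, V at ....#/..### | V00=-1→#...#/#.###; V01=+1→.#..#/.####*
ply 2, H at .#..#/.#### | H02=-1→.####/.####*
ply 3, V at .####/.#### | V00=+1→#####/#####*
ply 4: #####/##### is terminal -1 (H); from ....#/..### depth 8

V's best at [....#/..###]: V01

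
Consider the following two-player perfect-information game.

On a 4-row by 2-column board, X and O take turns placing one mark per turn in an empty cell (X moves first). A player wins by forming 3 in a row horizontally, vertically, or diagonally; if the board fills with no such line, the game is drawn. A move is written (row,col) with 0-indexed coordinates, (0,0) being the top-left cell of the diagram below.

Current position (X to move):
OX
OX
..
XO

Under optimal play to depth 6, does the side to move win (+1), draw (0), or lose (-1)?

ply 1, X at OX/OX/../XO | (2,0)=+0→OX/OX/X./XO; (2,1)=+1→OX/OX/.X/XO*
ply 2: OX/OX/.X/XO is terminal -1 (O); from OX/OX/../XO depth 6

value(OX/OX/../XO, X) = +1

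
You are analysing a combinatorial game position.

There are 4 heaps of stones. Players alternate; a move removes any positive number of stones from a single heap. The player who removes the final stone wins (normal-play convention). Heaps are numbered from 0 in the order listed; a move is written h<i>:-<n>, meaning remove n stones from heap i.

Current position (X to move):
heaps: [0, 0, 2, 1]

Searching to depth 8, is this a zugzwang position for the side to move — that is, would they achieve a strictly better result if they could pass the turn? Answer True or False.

[(0,0,2,1)] X move#1: h2:-1:+1/(0,0,1,1)*, h2:-2:-1/(0,0,0,1), h3:-1:-1/(0,0,2,0)
[(0,0,1,1)] O move#2: h2:-1:-1/(0,0,0,1)*, h3:-1:-1/(0,0,1,0)
[(0,0,0,1)] X move#3: h3:-1:+1/(0,0,0,0)*
[(0,0,0,0)] end (terminal -1, O#4); searched (0,0,2,1) to 8
pass branch (O moves first from the same position):
  | [(0,0,2,1)] O move#1: h2:-1:+1/(0,0,1,1)*, h2:-2:-1/(0,0,0,1), h3:-1:-1/(0,0,2,0)
  | [(0,0,1,1)] X move#2: h2:-1:-1/(0,0,0,1)*, h3:-1:-1/(0,0,1,0)
  | [(0,0,0,1)] O move#3: h3:-1:+1/(0,0,0,0)*
  | [(0,0,0,0)] end (terminal -1, X#4); searched (0,0,2,1) to 8
X moving scores +1; X passing scores -1

zugzwang((0,0,2,1), X) = False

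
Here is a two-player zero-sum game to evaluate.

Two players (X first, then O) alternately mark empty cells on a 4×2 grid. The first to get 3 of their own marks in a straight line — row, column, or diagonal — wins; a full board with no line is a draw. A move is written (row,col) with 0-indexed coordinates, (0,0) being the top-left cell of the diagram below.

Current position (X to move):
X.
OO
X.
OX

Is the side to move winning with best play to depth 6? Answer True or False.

X winning at [X./OO/X./OX]: False

ply 1, X at X./OO/X./OX | (0,1)=+0→XX/OO/X./OX*; (2,1)=+0→X./OO/XX/OX
ply 2, O at XX/OO/X./OX | (2,1)=+0→XX/OO/XO/OX*
ply 3: XX/OO/XO/OX is terminal +0 (X); from X./OO/X./OX depth 6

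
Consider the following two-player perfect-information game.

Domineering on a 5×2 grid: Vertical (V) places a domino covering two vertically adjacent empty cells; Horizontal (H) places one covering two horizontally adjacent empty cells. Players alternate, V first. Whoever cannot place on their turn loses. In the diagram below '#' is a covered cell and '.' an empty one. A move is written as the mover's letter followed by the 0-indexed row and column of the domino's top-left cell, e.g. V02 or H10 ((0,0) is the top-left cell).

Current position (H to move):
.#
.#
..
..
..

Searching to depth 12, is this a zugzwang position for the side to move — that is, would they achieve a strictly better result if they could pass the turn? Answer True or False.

zugzwang(.#/.#/../../.., H) = False

[.#/.#/../../..] H move#1: H20:-1/.#/.#/##/../.., H30:+1/.#/.#/../##/..*, H40:-1/.#/.#/../../##
[.#/.#/../##/..] V move#2: V00:-1/##/##/../##/..*, V10:-1/.#/##/#./##/..
[##/##/../##/..] H move#3: H20:+1/##/##/##/##/..*, H40:+1/##/##/../##/##
[##/##/##/##/..] end (terminal -1, V#4); searched .#/.#/../../.. to 12
pass branch (V moves first from the same position):
  | [.#/.#/../../..] V move#1: V00:-1/##/##/../../.., V10:-1/.#/##/#./../.., V20:+1/.#/.#/#./#./..*, V21:+1/.#/.#/.#/.#/.., V30:+1/.#/.#/../#./#., V31:+1/.#/.#/../.#/.#
  | [.#/.#/#./#./..] H move#2: H40:-1/.#/.#/#./#./##*
  | [.#/.#/#./#./##] V move#3: V00:+1/##/##/#./#./##*, V21:+1/.#/.#/##/##/##
  | [##/##/#./#./##] end (terminal -1, H#4); searched .#/.#/../../.. to 12
H moving scores +1; H passing scores -1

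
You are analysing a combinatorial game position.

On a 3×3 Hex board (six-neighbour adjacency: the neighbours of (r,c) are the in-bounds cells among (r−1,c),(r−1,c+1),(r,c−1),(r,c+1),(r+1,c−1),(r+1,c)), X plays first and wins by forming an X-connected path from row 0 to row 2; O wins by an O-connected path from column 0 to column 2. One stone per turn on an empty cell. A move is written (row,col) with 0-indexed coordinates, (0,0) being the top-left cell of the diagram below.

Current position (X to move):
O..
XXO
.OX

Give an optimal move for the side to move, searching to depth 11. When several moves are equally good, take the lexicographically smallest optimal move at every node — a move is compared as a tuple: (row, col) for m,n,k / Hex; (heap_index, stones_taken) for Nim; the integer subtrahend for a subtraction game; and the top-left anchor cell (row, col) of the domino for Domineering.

X's best at [O../XXO/.OX]: (2,0)

[O../XXO/.OX] X move#1: (0,1):-1/OX./XXO/.OX, (0,2):-1/O.X/XXO/.OX, (2,0):+1/O../XXO/XOX*
[O../XXO/XOX] O move#2: (0,1):-1/OO./XXO/XOX*, (0,2):-1/O.O/XXO/XOX
[OO./XXO/XOX] X move#3: (0,2):+1/OOX/XXO/XOX*
[OOX/XXO/XOX] end (terminal -1, O#4); searched O../XXO/.OX to 11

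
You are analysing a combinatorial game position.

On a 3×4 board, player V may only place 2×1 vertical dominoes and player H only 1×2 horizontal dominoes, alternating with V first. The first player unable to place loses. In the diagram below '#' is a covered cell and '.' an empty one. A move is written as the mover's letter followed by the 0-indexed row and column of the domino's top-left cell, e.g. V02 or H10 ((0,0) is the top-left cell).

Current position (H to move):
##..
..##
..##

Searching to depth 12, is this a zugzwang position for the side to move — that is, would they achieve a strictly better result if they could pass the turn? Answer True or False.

zugzwang(##../..##/..##, H) = False

[##../..##/..##] H move#1: H02:-1/####/..##/..##, H10:+1/##../####/..##*, H20:+1/##../..##/####
[##../####/..##] end (terminal -1, V#2); searched ##../..##/..## to 12
pass branch (V moves first from the same position):
  | [##../..##/..##] V move#1: V10:+1/##../#.##/#.##*, V11:+1/##../.###/.###
  | [##../#.##/#.##] H move#2: H02:-1/####/#.##/#.##*
  | [####/#.##/#.##] V move#3: V11:+1/####/####/####*
  | [####/####/####] end (terminal -1, H#4); searched ##../..##/..## to 12
H moving scores +1; H passing scores -1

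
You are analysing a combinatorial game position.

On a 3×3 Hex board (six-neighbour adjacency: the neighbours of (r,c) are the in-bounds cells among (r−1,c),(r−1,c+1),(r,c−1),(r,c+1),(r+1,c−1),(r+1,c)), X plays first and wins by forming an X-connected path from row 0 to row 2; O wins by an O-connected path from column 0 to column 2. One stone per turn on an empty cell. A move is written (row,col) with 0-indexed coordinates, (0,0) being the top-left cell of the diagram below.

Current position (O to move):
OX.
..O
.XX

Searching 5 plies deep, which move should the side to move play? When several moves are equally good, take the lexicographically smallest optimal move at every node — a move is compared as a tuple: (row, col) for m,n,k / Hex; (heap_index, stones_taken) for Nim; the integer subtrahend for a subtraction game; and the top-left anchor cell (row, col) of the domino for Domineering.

O's best at [OX./..O/.XX]: (1,1)

p1 O@[OX./..O/.XX]: (0,2)[OXO/..O/.XX]-1 (1,0)[OX./O.O/.XX]-1 (1,1)[OX./.OO/.XX]+1* (2,0)[OX./..O/OXX]-1
p2 X@[OX./.OO/.XX]: (0,2)[OXX/.OO/.XX]-1* (1,0)[OX./XOO/.XX]-1 (2,0)[OX./.OO/XXX]-1
p3 O@[OXX/.OO/.XX]: (1,0)[OXX/OOO/.XX]+1* (2,0)[OXX/.OO/OXX]+1
p4 X@[OXX/OOO/.XX] terminal -1; root [OX./..O/.XX] d5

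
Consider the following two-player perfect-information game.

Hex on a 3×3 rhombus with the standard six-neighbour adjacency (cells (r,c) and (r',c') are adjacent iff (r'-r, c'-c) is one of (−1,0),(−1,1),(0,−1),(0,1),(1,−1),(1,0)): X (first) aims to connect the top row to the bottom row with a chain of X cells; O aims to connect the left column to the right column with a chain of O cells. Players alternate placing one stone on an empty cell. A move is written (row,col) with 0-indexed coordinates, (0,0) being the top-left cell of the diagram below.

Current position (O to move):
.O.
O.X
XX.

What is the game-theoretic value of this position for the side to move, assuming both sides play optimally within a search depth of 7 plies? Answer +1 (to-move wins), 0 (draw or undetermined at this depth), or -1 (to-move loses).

p1 O@[.O./O.X/XX.]: (0,0)[OO./O.X/XX.]-1 (0,2)[.OO/O.X/XX.]+1* (1,1)[.O./OOX/XX.]-1 (2,2)[.O./O.X/XXO]-1
p2 X@[.OO/O.X/XX.] terminal -1; root [.O./O.X/XX.] d7

value(.O./O.X/XX., O) = +1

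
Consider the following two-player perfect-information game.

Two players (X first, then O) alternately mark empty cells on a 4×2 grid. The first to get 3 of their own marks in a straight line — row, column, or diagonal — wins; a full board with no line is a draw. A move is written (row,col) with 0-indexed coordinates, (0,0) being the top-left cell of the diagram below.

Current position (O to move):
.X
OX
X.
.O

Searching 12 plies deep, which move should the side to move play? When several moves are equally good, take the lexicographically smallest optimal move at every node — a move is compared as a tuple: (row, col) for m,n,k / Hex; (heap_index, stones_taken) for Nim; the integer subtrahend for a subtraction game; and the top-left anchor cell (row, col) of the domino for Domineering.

O's best at [.X/OX/X./.O]: (2,1)

p1 O@[.X/OX/X./.O]: (0,0)[OX/OX/X./.O]-1 (2,1)[.X/OX/XO/.O]+0* (3,0)[.X/OX/X./OO]-1
p2 X@[.X/OX/XO/.O]: (0,0)[XX/OX/XO/.O]+0* (3,0)[.X/OX/XO/XO]+0
p3 O@[XX/OX/XO/.O]: (3,0)[XX/OX/XO/OO]+0*
p4 X@[XX/OX/XO/OO] terminal +0; root [.X/OX/X./.O] d12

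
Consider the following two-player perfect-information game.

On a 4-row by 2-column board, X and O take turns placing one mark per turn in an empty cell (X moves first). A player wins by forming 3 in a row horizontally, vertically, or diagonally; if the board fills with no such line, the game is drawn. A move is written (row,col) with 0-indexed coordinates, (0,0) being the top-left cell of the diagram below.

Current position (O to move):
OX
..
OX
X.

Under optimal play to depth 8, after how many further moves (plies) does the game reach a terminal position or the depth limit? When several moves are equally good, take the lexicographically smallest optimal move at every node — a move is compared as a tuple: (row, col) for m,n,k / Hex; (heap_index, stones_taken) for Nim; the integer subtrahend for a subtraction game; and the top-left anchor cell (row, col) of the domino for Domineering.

PV length from [OX/../OX/X.]: 1 ply

p1 O@[OX/../OX/X.]: (1,0)[OX/O./OX/X.]+1* (1,1)[OX/.O/OX/X.]+0 (3,1)[OX/../OX/XO]-1
p2 X@[OX/O./OX/X.] terminal -1; root [OX/../OX/X.] d8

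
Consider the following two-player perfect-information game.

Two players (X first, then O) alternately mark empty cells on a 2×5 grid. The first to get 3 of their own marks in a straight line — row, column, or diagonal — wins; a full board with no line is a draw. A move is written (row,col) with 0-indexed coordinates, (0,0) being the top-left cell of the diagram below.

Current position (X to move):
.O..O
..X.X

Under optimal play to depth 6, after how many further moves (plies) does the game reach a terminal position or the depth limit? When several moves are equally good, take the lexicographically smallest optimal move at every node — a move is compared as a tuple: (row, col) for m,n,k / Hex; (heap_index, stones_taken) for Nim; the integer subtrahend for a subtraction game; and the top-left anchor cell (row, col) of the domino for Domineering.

[.O..O/..X.X] X move#1: (0,0):+0/XO..O/..X.X, (0,2):+0/.OX.O/..X.X, (0,3):+0/.O.XO/..X.X, (1,0):+1/.O..O/X.X.X*, (1,1):+1/.O..O/.XX.X, (1,3):+1/.O..O/..XXX
[.O..O/X.X.X] O move#2: (0,0):-1/OO..O/X.X.X*, (0,2):-1/.OO.O/X.X.X, (0,3):-1/.O.OO/X.X.X, (1,1):-1/.O..O/XOX.X, (1,3):-1/.O..O/X.XOX
[OO..O/X.X.X] X move#3: (0,2):+1/OOX.O/X.X.X*, (0,3):-1/OO.XO/X.X.X, (1,1):+1/OO..O/XXX.X, (1,3):+1/OO..O/X.XXX
[OOX.O/X.X.X] O move#4: (0,3):-1/OOXOO/X.X.X*, (1,1):-1/OOX.O/XOX.X, (1,3):-1/OOX.O/X.XOX
[OOXOO/X.X.X] X move#5: (1,1):+1/OOXOO/XXX.X*, (1,3):+1/OOXOO/X.XXX
[OOXOO/XXX.X] end (terminal -1, O#6); searched .O..O/..X.X to 6

PV length from [.O..O/..X.X]: 5 plies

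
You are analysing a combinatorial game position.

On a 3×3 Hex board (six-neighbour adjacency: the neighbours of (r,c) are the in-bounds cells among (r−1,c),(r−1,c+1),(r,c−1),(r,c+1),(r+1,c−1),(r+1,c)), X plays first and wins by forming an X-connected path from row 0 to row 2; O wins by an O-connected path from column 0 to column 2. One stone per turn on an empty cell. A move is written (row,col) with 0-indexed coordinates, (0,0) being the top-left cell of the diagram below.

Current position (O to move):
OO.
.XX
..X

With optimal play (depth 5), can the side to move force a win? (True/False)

p1 O@[OO./.XX/..X]: (0,2)[OOO/.XX/..X]+1* (1,0)[OO./OXX/..X]-1 (2,0)[OO./.XX/O.X]-1 (2,1)[OO./.XX/.OX]-1
p2 X@[OOO/.XX/..X] terminal -1; root [OO./.XX/..X] d5

O winning at [OO./.XX/..X]: True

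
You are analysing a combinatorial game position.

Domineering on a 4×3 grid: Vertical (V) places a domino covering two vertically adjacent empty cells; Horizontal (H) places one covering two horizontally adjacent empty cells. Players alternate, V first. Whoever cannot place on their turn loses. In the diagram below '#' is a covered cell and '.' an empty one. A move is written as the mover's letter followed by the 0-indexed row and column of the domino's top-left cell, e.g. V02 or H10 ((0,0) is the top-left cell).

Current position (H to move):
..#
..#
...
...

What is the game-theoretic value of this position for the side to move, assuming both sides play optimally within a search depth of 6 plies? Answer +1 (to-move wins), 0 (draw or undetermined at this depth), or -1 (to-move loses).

value(..#/..#/.../..., H) = -1

[..#/..#/.../...] H move#1: H00:-1/###/..#/.../...*, H10:-1/..#/###/.../..., H20:-1/..#/..#/##./..., H21:-1/..#/..#/.##/..., H30:-1/..#/..#/.../##., H31:-1/..#/..#/.../.##
[###/..#/.../...] V move#2: V10:-1/###/#.#/#../..., V11:+1/###/.##/.#./...*, V20:-1/###/..#/#../#.., V21:+1/###/..#/.#./.#., V22:-1/###/..#/..#/..#
[###/.##/.#./...] H move#3: H30:-1/###/.##/.#./##.*, H31:-1/###/.##/.#./.##
[###/.##/.#./##.] V move#4: V10:+1/###/###/##./##.*, V22:+1/###/.##/.##/###
[###/###/##./##.] end (terminal -1, H#5); searched ..#/..#/.../... to 6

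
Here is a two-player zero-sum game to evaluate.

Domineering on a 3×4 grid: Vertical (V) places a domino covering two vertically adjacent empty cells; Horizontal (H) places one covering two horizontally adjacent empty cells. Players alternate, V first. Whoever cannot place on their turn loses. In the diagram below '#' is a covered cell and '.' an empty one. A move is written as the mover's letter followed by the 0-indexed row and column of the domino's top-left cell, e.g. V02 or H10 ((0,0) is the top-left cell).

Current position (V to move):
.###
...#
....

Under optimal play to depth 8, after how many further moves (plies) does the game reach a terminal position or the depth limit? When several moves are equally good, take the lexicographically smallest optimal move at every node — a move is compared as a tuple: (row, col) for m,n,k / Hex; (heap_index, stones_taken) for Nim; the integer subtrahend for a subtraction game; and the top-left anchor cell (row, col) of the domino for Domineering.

ply 1, V at .###/...#/.... | V00=-1→####/#..#/....; V10=-1→.###/#..#/#...; V11=+1→.###/.#.#/.#..*; V12=-1→.###/..##/..#.
ply 2, H at .###/.#.#/.#.. | H22=-1→.###/.#.#/.###*
ply 3, V at .###/.#.#/.### | V00=+1→####/##.#/.###*; V10=+1→.###/##.#/####
ply 4: ####/##.#/.### is terminal -1 (H); from .###/...#/.... depth 8

PV length from [.###/...#/....]: 3 plies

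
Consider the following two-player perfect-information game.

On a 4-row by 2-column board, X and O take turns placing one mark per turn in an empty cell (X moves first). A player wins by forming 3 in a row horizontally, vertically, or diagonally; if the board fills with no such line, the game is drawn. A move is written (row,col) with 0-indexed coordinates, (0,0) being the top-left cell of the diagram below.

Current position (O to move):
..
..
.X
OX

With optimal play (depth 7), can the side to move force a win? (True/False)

O winning at [../../.X/OX]: False

ply 1, O at ../../.X/OX | (0,0)=-1→O./../.X/OX; (0,1)=-1→.O/../.X/OX; (1,0)=-1→../O./.X/OX; (1,1)=+0→../.O/.X/OX*; (2,0)=-1→../../OX/OX
ply 2, X at ../.O/.X/OX | (0,0)=+0→X./.O/.X/OX*; (0,1)=+0→.X/.O/.X/OX; (1,0)=+0→../XO/.X/OX; (2,0)=+0→../.O/XX/OX
ply 3, O at X./.O/.X/OX | (0,1)=+0→XO/.O/.X/OX*; (1,0)=+0→X./OO/.X/OX; (2,0)=+0→X./.O/OX/OX
ply 4, X at XO/.O/.X/OX | (1,0)=+0→XO/XO/.X/OX*; (2,0)=+0→XO/.O/XX/OX
ply 5, O at XO/XO/.X/OX | (2,0)=+0→XO/XO/OX/OX*
ply 6: XO/XO/OX/OX is terminal +0 (X); from ../../.X/OX depth 7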